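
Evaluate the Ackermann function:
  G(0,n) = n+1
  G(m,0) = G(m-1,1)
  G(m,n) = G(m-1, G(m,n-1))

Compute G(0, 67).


G(0, 67) = 68
Result: G(0, 67) = 68

68


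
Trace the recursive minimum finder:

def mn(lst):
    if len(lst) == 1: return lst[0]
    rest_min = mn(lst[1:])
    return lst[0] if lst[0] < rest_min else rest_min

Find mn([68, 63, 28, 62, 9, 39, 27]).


mn([68, 63, 28, 62, 9, 39, 27]): compare 68 with mn([63, 28, 62, 9, 39, 27])
mn([63, 28, 62, 9, 39, 27]): compare 63 with mn([28, 62, 9, 39, 27])
mn([28, 62, 9, 39, 27]): compare 28 with mn([62, 9, 39, 27])
mn([62, 9, 39, 27]): compare 62 with mn([9, 39, 27])
mn([9, 39, 27]): compare 9 with mn([39, 27])
mn([39, 27]): compare 39 with mn([27])
mn([27]) = 27  (base case)
Compare 39 with 27 -> 27
Compare 9 with 27 -> 9
Compare 62 with 9 -> 9
Compare 28 with 9 -> 9
Compare 63 with 9 -> 9
Compare 68 with 9 -> 9

9


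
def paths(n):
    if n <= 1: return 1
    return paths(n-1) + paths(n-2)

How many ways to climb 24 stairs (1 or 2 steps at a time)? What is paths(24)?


Building up from base cases:
paths(0) = 1
paths(1) = 1
paths(2) = paths(1) + paths(0) = 1 + 1 = 2
paths(3) = paths(2) + paths(1) = 2 + 1 = 3
paths(4) = paths(3) + paths(2) = 3 + 2 = 5
paths(5) = paths(4) + paths(3) = 5 + 3 = 8
paths(6) = paths(5) + paths(4) = 8 + 5 = 13
paths(7) = paths(6) + paths(5) = 13 + 8 = 21
paths(8) = paths(7) + paths(6) = 21 + 13 = 34
paths(9) = paths(8) + paths(7) = 34 + 21 = 55
paths(10) = paths(9) + paths(8) = 55 + 34 = 89
paths(11) = paths(10) + paths(9) = 89 + 55 = 144
paths(12) = paths(11) + paths(10) = 144 + 89 = 233
paths(13) = paths(12) + paths(11) = 233 + 144 = 377
paths(14) = paths(13) + paths(12) = 377 + 233 = 610
paths(15) = paths(14) + paths(13) = 610 + 377 = 987
paths(16) = paths(15) + paths(14) = 987 + 610 = 1597
paths(17) = paths(16) + paths(15) = 1597 + 987 = 2584
paths(18) = paths(17) + paths(16) = 2584 + 1597 = 4181
paths(19) = paths(18) + paths(17) = 4181 + 2584 = 6765
paths(20) = paths(19) + paths(18) = 6765 + 4181 = 10946
paths(21) = paths(20) + paths(19) = 10946 + 6765 = 17711
paths(22) = paths(21) + paths(20) = 17711 + 10946 = 28657
paths(23) = paths(22) + paths(21) = 28657 + 17711 = 46368
paths(24) = paths(23) + paths(22) = 46368 + 28657 = 75025

75025


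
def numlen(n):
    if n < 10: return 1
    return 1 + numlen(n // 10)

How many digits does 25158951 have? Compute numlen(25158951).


numlen(25158951) = 1 + numlen(2515895)
numlen(2515895) = 1 + numlen(251589)
numlen(251589) = 1 + numlen(25158)
numlen(25158) = 1 + numlen(2515)
numlen(2515) = 1 + numlen(251)
numlen(251) = 1 + numlen(25)
numlen(25) = 1 + numlen(2)
numlen(2) = 1  (base case: 2 < 10)
Unwinding: 1 + 1 + 1 + 1 + 1 + 1 + 1 + 1 = 8

8


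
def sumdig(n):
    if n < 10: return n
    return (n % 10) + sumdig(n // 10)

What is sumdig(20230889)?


sumdig(20230889) = 9 + sumdig(2023088)
sumdig(2023088) = 8 + sumdig(202308)
sumdig(202308) = 8 + sumdig(20230)
sumdig(20230) = 0 + sumdig(2023)
sumdig(2023) = 3 + sumdig(202)
sumdig(202) = 2 + sumdig(20)
sumdig(20) = 0 + sumdig(2)
sumdig(2) = 2  (base case)
Total: 9 + 8 + 8 + 0 + 3 + 2 + 0 + 2 = 32

32


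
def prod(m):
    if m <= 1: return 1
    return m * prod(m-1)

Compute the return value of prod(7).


prod(7)
= 7 * prod(6)
= 7 * 6 * prod(5)
= 7 * 6 * 5 * prod(4)
= 7 * 6 * 5 * 4 * prod(3)
= 7 * 6 * 5 * 4 * 3 * prod(2)
= 7 * 6 * 5 * 4 * 3 * 2 * prod(1)
= 7 * 6 * 5 * 4 * 3 * 2 * 1
= 5040

5040


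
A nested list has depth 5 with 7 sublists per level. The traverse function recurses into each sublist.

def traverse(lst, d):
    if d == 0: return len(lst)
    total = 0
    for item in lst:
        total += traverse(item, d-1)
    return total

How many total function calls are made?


At depth 0 (root): 1 call
At depth 1: each of 1 parents calls traverse on 7 children = 7 calls
At depth 2: each of 7 parents calls traverse on 7 children = 49 calls
At depth 3: each of 49 parents calls traverse on 7 children = 343 calls
At depth 4: each of 343 parents calls traverse on 7 children = 2401 calls
At depth 5: each of 2401 parents calls traverse on 7 children = 16807 calls
Total: 1 + 7 + 49 + 343 + 2401 + 16807 = 19608

19608


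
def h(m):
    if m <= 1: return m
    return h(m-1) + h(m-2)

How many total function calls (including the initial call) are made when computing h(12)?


Let C(n) = total calls for h(n)
C(0) = 1, C(1) = 1
C(2) = 1 + C(1) + C(0) = 1 + 1 + 1 = 3
C(3) = 1 + C(2) + C(1) = 1 + 3 + 1 = 5
C(4) = 1 + C(3) + C(2) = 1 + 5 + 3 = 9
C(5) = 1 + C(4) + C(3) = 1 + 9 + 5 = 15
C(6) = 1 + C(5) + C(4) = 1 + 15 + 9 = 25
C(7) = 1 + C(6) + C(5) = 1 + 25 + 15 = 41
C(8) = 1 + C(7) + C(6) = 1 + 41 + 25 = 67
C(9) = 1 + C(8) + C(7) = 1 + 67 + 41 = 109
C(10) = 1 + C(9) + C(8) = 1 + 109 + 67 = 177
C(11) = 1 + C(10) + C(9) = 1 + 177 + 109 = 287
C(12) = 1 + C(11) + C(10) = 1 + 287 + 177 = 465

465


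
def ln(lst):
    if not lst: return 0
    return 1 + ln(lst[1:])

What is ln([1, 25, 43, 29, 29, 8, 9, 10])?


ln([1, 25, 43, 29, 29, 8, 9, 10]) = 1 + ln([25, 43, 29, 29, 8, 9, 10])
ln([25, 43, 29, 29, 8, 9, 10]) = 1 + ln([43, 29, 29, 8, 9, 10])
ln([43, 29, 29, 8, 9, 10]) = 1 + ln([29, 29, 8, 9, 10])
ln([29, 29, 8, 9, 10]) = 1 + ln([29, 8, 9, 10])
ln([29, 8, 9, 10]) = 1 + ln([8, 9, 10])
ln([8, 9, 10]) = 1 + ln([9, 10])
ln([9, 10]) = 1 + ln([10])
ln([10]) = 1 + ln([])
ln([]) = 0  (base case)
Unwinding: 1 + 1 + 1 + 1 + 1 + 1 + 1 + 1 + 0 = 8

8


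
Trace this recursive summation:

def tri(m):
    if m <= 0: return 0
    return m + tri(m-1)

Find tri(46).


tri(46)
= 46 + 45 + 44 + 43 + 42 + 41 + 40 + 39 + 38 + 37 + 36 + 35 + 34 + 33 + 32 + 31 + 30 + 29 + 28 + 27 + 26 + 25 + 24 + 23 + 22 + 21 + 20 + 19 + 18 + 17 + 16 + 15 + 14 + 13 + 12 + 11 + 10 + 9 + 8 + 7 + 6 + 5 + 4 + 3 + 2 + 1 + tri(0)
= 46 + 45 + 44 + 43 + 42 + 41 + 40 + 39 + 38 + 37 + 36 + 35 + 34 + 33 + 32 + 31 + 30 + 29 + 28 + 27 + 26 + 25 + 24 + 23 + 22 + 21 + 20 + 19 + 18 + 17 + 16 + 15 + 14 + 13 + 12 + 11 + 10 + 9 + 8 + 7 + 6 + 5 + 4 + 3 + 2 + 1 + 0
= 1081

1081


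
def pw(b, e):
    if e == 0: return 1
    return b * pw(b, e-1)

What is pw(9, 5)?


pw(9, 5)
= 9 * pw(9, 4)
= 9 * 9 * pw(9, 3)
= 9 * 9 * 9 * pw(9, 2)
= 9 * 9 * 9 * 9 * pw(9, 1)
= 9 * 9 * 9 * 9 * 9 * pw(9, 0)
= 9 * 9 * 9 * 9 * 9 * 1
= 59049

59049


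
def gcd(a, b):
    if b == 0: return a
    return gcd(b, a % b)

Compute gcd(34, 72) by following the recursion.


gcd(34, 72) = gcd(72, 34)
gcd(72, 34) = gcd(34, 4)
gcd(34, 4) = gcd(4, 2)
gcd(4, 2) = gcd(2, 0)
gcd(2, 0) = 2  (base case)

2


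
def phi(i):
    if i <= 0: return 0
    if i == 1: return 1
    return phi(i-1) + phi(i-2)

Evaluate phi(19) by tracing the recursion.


Computing phi(19) bottom-up:
phi(0) = 0
phi(1) = 1
phi(2) = phi(1) + phi(0) = 1 + 0 = 1
phi(3) = phi(2) + phi(1) = 1 + 1 = 2
phi(4) = phi(3) + phi(2) = 2 + 1 = 3
phi(5) = phi(4) + phi(3) = 3 + 2 = 5
phi(6) = phi(5) + phi(4) = 5 + 3 = 8
phi(7) = phi(6) + phi(5) = 8 + 5 = 13
phi(8) = phi(7) + phi(6) = 13 + 8 = 21
phi(9) = phi(8) + phi(7) = 21 + 13 = 34
phi(10) = phi(9) + phi(8) = 34 + 21 = 55
phi(11) = phi(10) + phi(9) = 55 + 34 = 89
phi(12) = phi(11) + phi(10) = 89 + 55 = 144
phi(13) = phi(12) + phi(11) = 144 + 89 = 233
phi(14) = phi(13) + phi(12) = 233 + 144 = 377
phi(15) = phi(14) + phi(13) = 377 + 233 = 610
phi(16) = phi(15) + phi(14) = 610 + 377 = 987
phi(17) = phi(16) + phi(15) = 987 + 610 = 1597
phi(18) = phi(17) + phi(16) = 1597 + 987 = 2584
phi(19) = phi(18) + phi(17) = 2584 + 1597 = 4181

4181


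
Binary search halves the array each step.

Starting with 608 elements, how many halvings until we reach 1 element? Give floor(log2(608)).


608 / 2 = 304
304 / 2 = 152
152 / 2 = 76
76 / 2 = 38
38 / 2 = 19
19 / 2 = 9
9 / 2 = 4
4 / 2 = 2
2 / 2 = 1
Reached 1 after 9 halvings

9


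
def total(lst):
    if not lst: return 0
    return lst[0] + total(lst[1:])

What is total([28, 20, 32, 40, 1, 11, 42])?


total([28, 20, 32, 40, 1, 11, 42]) = 28 + total([20, 32, 40, 1, 11, 42])
total([20, 32, 40, 1, 11, 42]) = 20 + total([32, 40, 1, 11, 42])
total([32, 40, 1, 11, 42]) = 32 + total([40, 1, 11, 42])
total([40, 1, 11, 42]) = 40 + total([1, 11, 42])
total([1, 11, 42]) = 1 + total([11, 42])
total([11, 42]) = 11 + total([42])
total([42]) = 42 + total([])
total([]) = 0  (base case)
Total: 28 + 20 + 32 + 40 + 1 + 11 + 42 + 0 = 174

174


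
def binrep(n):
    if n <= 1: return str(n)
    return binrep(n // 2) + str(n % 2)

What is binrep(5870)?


binrep(5870) = binrep(2935) + '0'
binrep(2935) = binrep(1467) + '1'
binrep(1467) = binrep(733) + '1'
binrep(733) = binrep(366) + '1'
binrep(366) = binrep(183) + '0'
binrep(183) = binrep(91) + '1'
binrep(91) = binrep(45) + '1'
binrep(45) = binrep(22) + '1'
binrep(22) = binrep(11) + '0'
binrep(11) = binrep(5) + '1'
binrep(5) = binrep(2) + '1'
binrep(2) = binrep(1) + '0'
binrep(1) = '1'  (base case)
Concatenating: '1' + '0' + '1' + '1' + '0' + '1' + '1' + '1' + '0' + '1' + '1' + '1' + '0' = '1011011101110'

1011011101110


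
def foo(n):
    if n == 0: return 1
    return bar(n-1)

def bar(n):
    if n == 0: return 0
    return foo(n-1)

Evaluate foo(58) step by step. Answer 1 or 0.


foo(58) = bar(57)
bar(57) = foo(56)
foo(56) = bar(55)
bar(55) = foo(54)
foo(54) = bar(53)
bar(53) = foo(52)
foo(52) = bar(51)
bar(51) = foo(50)
foo(50) = bar(49)
bar(49) = foo(48)
foo(48) = bar(47)
bar(47) = foo(46)
foo(46) = bar(45)
bar(45) = foo(44)
foo(44) = bar(43)
bar(43) = foo(42)
foo(42) = bar(41)
bar(41) = foo(40)
foo(40) = bar(39)
bar(39) = foo(38)
foo(38) = bar(37)
bar(37) = foo(36)
foo(36) = bar(35)
bar(35) = foo(34)
foo(34) = bar(33)
bar(33) = foo(32)
foo(32) = bar(31)
bar(31) = foo(30)
foo(30) = bar(29)
bar(29) = foo(28)
foo(28) = bar(27)
bar(27) = foo(26)
foo(26) = bar(25)
bar(25) = foo(24)
foo(24) = bar(23)
bar(23) = foo(22)
foo(22) = bar(21)
bar(21) = foo(20)
foo(20) = bar(19)
bar(19) = foo(18)
foo(18) = bar(17)
bar(17) = foo(16)
foo(16) = bar(15)
bar(15) = foo(14)
foo(14) = bar(13)
bar(13) = foo(12)
foo(12) = bar(11)
bar(11) = foo(10)
foo(10) = bar(9)
bar(9) = foo(8)
foo(8) = bar(7)
bar(7) = foo(6)
foo(6) = bar(5)
bar(5) = foo(4)
foo(4) = bar(3)
bar(3) = foo(2)
foo(2) = bar(1)
bar(1) = foo(0)
foo(0) = 1  (base case)
Result: 1

1


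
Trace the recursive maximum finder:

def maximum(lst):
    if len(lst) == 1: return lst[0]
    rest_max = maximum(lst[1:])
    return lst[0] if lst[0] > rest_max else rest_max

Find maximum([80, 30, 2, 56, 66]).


maximum([80, 30, 2, 56, 66]): compare 80 with maximum([30, 2, 56, 66])
maximum([30, 2, 56, 66]): compare 30 with maximum([2, 56, 66])
maximum([2, 56, 66]): compare 2 with maximum([56, 66])
maximum([56, 66]): compare 56 with maximum([66])
maximum([66]) = 66  (base case)
Compare 56 with 66 -> 66
Compare 2 with 66 -> 66
Compare 30 with 66 -> 66
Compare 80 with 66 -> 80

80


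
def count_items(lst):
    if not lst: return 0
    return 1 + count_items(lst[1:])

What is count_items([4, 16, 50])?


count_items([4, 16, 50]) = 1 + count_items([16, 50])
count_items([16, 50]) = 1 + count_items([50])
count_items([50]) = 1 + count_items([])
count_items([]) = 0  (base case)
Unwinding: 1 + 1 + 1 + 0 = 3

3


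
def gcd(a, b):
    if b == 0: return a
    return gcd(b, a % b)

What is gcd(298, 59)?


gcd(298, 59) = gcd(59, 3)
gcd(59, 3) = gcd(3, 2)
gcd(3, 2) = gcd(2, 1)
gcd(2, 1) = gcd(1, 0)
gcd(1, 0) = 1  (base case)

1


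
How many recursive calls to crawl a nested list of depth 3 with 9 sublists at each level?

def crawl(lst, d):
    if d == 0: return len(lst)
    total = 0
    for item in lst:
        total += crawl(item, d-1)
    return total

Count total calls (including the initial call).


At depth 0 (root): 1 call
At depth 1: each of 1 parents calls crawl on 9 children = 9 calls
At depth 2: each of 9 parents calls crawl on 9 children = 81 calls
At depth 3: each of 81 parents calls crawl on 9 children = 729 calls
Total: 1 + 9 + 81 + 729 = 820

820


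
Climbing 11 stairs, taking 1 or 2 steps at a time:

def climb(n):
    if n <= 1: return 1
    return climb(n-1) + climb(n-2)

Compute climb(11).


Building up from base cases:
climb(0) = 1
climb(1) = 1
climb(2) = climb(1) + climb(0) = 1 + 1 = 2
climb(3) = climb(2) + climb(1) = 2 + 1 = 3
climb(4) = climb(3) + climb(2) = 3 + 2 = 5
climb(5) = climb(4) + climb(3) = 5 + 3 = 8
climb(6) = climb(5) + climb(4) = 8 + 5 = 13
climb(7) = climb(6) + climb(5) = 13 + 8 = 21
climb(8) = climb(7) + climb(6) = 21 + 13 = 34
climb(9) = climb(8) + climb(7) = 34 + 21 = 55
climb(10) = climb(9) + climb(8) = 55 + 34 = 89
climb(11) = climb(10) + climb(9) = 89 + 55 = 144

144


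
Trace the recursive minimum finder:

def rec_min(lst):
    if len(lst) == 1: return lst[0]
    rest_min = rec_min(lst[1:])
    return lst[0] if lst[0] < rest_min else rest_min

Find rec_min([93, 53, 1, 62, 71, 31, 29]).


rec_min([93, 53, 1, 62, 71, 31, 29]): compare 93 with rec_min([53, 1, 62, 71, 31, 29])
rec_min([53, 1, 62, 71, 31, 29]): compare 53 with rec_min([1, 62, 71, 31, 29])
rec_min([1, 62, 71, 31, 29]): compare 1 with rec_min([62, 71, 31, 29])
rec_min([62, 71, 31, 29]): compare 62 with rec_min([71, 31, 29])
rec_min([71, 31, 29]): compare 71 with rec_min([31, 29])
rec_min([31, 29]): compare 31 with rec_min([29])
rec_min([29]) = 29  (base case)
Compare 31 with 29 -> 29
Compare 71 with 29 -> 29
Compare 62 with 29 -> 29
Compare 1 with 29 -> 1
Compare 53 with 1 -> 1
Compare 93 with 1 -> 1

1


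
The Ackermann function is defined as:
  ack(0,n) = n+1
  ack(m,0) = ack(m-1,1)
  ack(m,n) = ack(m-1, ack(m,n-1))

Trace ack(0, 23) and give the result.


ack(0, 23) = 24
Result: ack(0, 23) = 24

24


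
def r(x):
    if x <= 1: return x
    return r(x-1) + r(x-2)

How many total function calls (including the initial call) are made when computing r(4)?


Let C(n) = total calls for r(n)
C(0) = 1, C(1) = 1
C(2) = 1 + C(1) + C(0) = 1 + 1 + 1 = 3
C(3) = 1 + C(2) + C(1) = 1 + 3 + 1 = 5
C(4) = 1 + C(3) + C(2) = 1 + 5 + 3 = 9

9


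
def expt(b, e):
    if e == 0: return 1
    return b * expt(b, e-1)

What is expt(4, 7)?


expt(4, 7)
= 4 * expt(4, 6)
= 4 * 4 * expt(4, 5)
= 4 * 4 * 4 * expt(4, 4)
= 4 * 4 * 4 * 4 * expt(4, 3)
= 4 * 4 * 4 * 4 * 4 * expt(4, 2)
= 4 * 4 * 4 * 4 * 4 * 4 * expt(4, 1)
= 4 * 4 * 4 * 4 * 4 * 4 * 4 * expt(4, 0)
= 4 * 4 * 4 * 4 * 4 * 4 * 4 * 1
= 16384

16384


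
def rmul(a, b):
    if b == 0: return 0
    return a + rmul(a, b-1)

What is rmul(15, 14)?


rmul(15, 14) = 15 + rmul(15, 13)
rmul(15, 13) = 15 + rmul(15, 12)
rmul(15, 12) = 15 + rmul(15, 11)
rmul(15, 11) = 15 + rmul(15, 10)
rmul(15, 10) = 15 + rmul(15, 9)
rmul(15, 9) = 15 + rmul(15, 8)
rmul(15, 8) = 15 + rmul(15, 7)
rmul(15, 7) = 15 + rmul(15, 6)
rmul(15, 6) = 15 + rmul(15, 5)
rmul(15, 5) = 15 + rmul(15, 4)
rmul(15, 4) = 15 + rmul(15, 3)
rmul(15, 3) = 15 + rmul(15, 2)
rmul(15, 2) = 15 + rmul(15, 1)
rmul(15, 1) = 15 + rmul(15, 0)
rmul(15, 0) = 0  (base case)
Total: 15 + 15 + 15 + 15 + 15 + 15 + 15 + 15 + 15 + 15 + 15 + 15 + 15 + 15 + 0 = 210

210


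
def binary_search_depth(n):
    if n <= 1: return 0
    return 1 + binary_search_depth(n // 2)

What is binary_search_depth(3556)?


3556 / 2 = 1778
1778 / 2 = 889
889 / 2 = 444
444 / 2 = 222
222 / 2 = 111
111 / 2 = 55
55 / 2 = 27
27 / 2 = 13
13 / 2 = 6
6 / 2 = 3
3 / 2 = 1
Reached 1 after 11 halvings

11


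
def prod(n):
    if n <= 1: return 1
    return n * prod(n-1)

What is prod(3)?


prod(3)
= 3 * prod(2)
= 3 * 2 * prod(1)
= 3 * 2 * 1
= 6

6


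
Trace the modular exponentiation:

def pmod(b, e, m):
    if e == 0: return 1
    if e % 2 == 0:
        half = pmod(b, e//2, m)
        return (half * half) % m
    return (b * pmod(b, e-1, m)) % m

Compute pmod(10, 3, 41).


pmod(10, 3, 41): e is odd, compute pmod(10, 2, 41)
  pmod(10, 2, 41): e is even, compute pmod(10, 1, 41)
    pmod(10, 1, 41): e is odd, compute pmod(10, 0, 41)
      pmod(10, 0, 41) = 1
    (10 * 1) % 41 = 10
  half=10, (10*10) % 41 = 18
(10 * 18) % 41 = 16

16


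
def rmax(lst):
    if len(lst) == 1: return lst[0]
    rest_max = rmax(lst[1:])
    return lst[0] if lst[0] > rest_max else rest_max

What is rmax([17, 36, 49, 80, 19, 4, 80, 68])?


rmax([17, 36, 49, 80, 19, 4, 80, 68]): compare 17 with rmax([36, 49, 80, 19, 4, 80, 68])
rmax([36, 49, 80, 19, 4, 80, 68]): compare 36 with rmax([49, 80, 19, 4, 80, 68])
rmax([49, 80, 19, 4, 80, 68]): compare 49 with rmax([80, 19, 4, 80, 68])
rmax([80, 19, 4, 80, 68]): compare 80 with rmax([19, 4, 80, 68])
rmax([19, 4, 80, 68]): compare 19 with rmax([4, 80, 68])
rmax([4, 80, 68]): compare 4 with rmax([80, 68])
rmax([80, 68]): compare 80 with rmax([68])
rmax([68]) = 68  (base case)
Compare 80 with 68 -> 80
Compare 4 with 80 -> 80
Compare 19 with 80 -> 80
Compare 80 with 80 -> 80
Compare 49 with 80 -> 80
Compare 36 with 80 -> 80
Compare 17 with 80 -> 80

80


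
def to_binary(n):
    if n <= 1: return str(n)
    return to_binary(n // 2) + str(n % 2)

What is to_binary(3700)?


to_binary(3700) = to_binary(1850) + '0'
to_binary(1850) = to_binary(925) + '0'
to_binary(925) = to_binary(462) + '1'
to_binary(462) = to_binary(231) + '0'
to_binary(231) = to_binary(115) + '1'
to_binary(115) = to_binary(57) + '1'
to_binary(57) = to_binary(28) + '1'
to_binary(28) = to_binary(14) + '0'
to_binary(14) = to_binary(7) + '0'
to_binary(7) = to_binary(3) + '1'
to_binary(3) = to_binary(1) + '1'
to_binary(1) = '1'  (base case)
Concatenating: '1' + '1' + '1' + '0' + '0' + '1' + '1' + '1' + '0' + '1' + '0' + '0' = '111001110100'

111001110100


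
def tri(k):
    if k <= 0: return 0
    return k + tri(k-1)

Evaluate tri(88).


tri(88)
= 88 + 87 + 86 + 85 + 84 + 83 + 82 + 81 + 80 + 79 + 78 + 77 + 76 + 75 + 74 + 73 + 72 + 71 + 70 + 69 + 68 + 67 + 66 + 65 + 64 + 63 + 62 + 61 + 60 + 59 + 58 + 57 + 56 + 55 + 54 + 53 + 52 + 51 + 50 + 49 + 48 + 47 + 46 + 45 + 44 + 43 + 42 + 41 + 40 + 39 + 38 + 37 + 36 + 35 + 34 + 33 + 32 + 31 + 30 + 29 + 28 + 27 + 26 + 25 + 24 + 23 + 22 + 21 + 20 + 19 + 18 + 17 + 16 + 15 + 14 + 13 + 12 + 11 + 10 + 9 + 8 + 7 + 6 + 5 + 4 + 3 + 2 + 1 + tri(0)
= 88 + 87 + 86 + 85 + 84 + 83 + 82 + 81 + 80 + 79 + 78 + 77 + 76 + 75 + 74 + 73 + 72 + 71 + 70 + 69 + 68 + 67 + 66 + 65 + 64 + 63 + 62 + 61 + 60 + 59 + 58 + 57 + 56 + 55 + 54 + 53 + 52 + 51 + 50 + 49 + 48 + 47 + 46 + 45 + 44 + 43 + 42 + 41 + 40 + 39 + 38 + 37 + 36 + 35 + 34 + 33 + 32 + 31 + 30 + 29 + 28 + 27 + 26 + 25 + 24 + 23 + 22 + 21 + 20 + 19 + 18 + 17 + 16 + 15 + 14 + 13 + 12 + 11 + 10 + 9 + 8 + 7 + 6 + 5 + 4 + 3 + 2 + 1 + 0
= 3916

3916


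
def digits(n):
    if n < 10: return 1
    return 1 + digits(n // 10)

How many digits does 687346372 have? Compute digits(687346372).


digits(687346372) = 1 + digits(68734637)
digits(68734637) = 1 + digits(6873463)
digits(6873463) = 1 + digits(687346)
digits(687346) = 1 + digits(68734)
digits(68734) = 1 + digits(6873)
digits(6873) = 1 + digits(687)
digits(687) = 1 + digits(68)
digits(68) = 1 + digits(6)
digits(6) = 1  (base case: 6 < 10)
Unwinding: 1 + 1 + 1 + 1 + 1 + 1 + 1 + 1 + 1 = 9

9


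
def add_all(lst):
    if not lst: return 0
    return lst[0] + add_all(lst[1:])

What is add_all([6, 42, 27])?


add_all([6, 42, 27]) = 6 + add_all([42, 27])
add_all([42, 27]) = 42 + add_all([27])
add_all([27]) = 27 + add_all([])
add_all([]) = 0  (base case)
Total: 6 + 42 + 27 + 0 = 75

75


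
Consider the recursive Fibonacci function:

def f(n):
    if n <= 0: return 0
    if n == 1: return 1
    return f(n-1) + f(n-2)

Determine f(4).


Computing f(4) bottom-up:
f(0) = 0
f(1) = 1
f(2) = f(1) + f(0) = 1 + 0 = 1
f(3) = f(2) + f(1) = 1 + 1 = 2
f(4) = f(3) + f(2) = 2 + 1 = 3

3


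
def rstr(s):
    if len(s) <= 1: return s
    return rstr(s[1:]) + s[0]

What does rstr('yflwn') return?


rstr('yflwn') = rstr('flwn') + 'y'
rstr('flwn') = rstr('lwn') + 'f'
rstr('lwn') = rstr('wn') + 'l'
rstr('wn') = rstr('n') + 'w'
rstr('n') = 'n'  (base case)
Concatenating: 'n' + 'w' + 'l' + 'f' + 'y' = 'nwlfy'

nwlfy


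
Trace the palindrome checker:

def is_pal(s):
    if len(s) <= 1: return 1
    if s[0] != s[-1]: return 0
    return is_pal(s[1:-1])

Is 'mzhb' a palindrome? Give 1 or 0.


is_pal('mzhb'): s[0]='m' != s[-1]='b' -> return 0
Result: 0 (not a palindrome)

0


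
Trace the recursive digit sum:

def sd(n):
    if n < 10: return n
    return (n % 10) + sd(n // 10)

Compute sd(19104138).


sd(19104138) = 8 + sd(1910413)
sd(1910413) = 3 + sd(191041)
sd(191041) = 1 + sd(19104)
sd(19104) = 4 + sd(1910)
sd(1910) = 0 + sd(191)
sd(191) = 1 + sd(19)
sd(19) = 9 + sd(1)
sd(1) = 1  (base case)
Total: 8 + 3 + 1 + 4 + 0 + 1 + 9 + 1 = 27

27


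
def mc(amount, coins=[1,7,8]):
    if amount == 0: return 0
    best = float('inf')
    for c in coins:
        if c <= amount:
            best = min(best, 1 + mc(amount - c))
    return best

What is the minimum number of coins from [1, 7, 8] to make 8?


Building up with DP:
mc(0) = 0
mc(1) = min(1+mc(0)=1+0=1) = 1
mc(2) = min(1+mc(1)=1+1=2) = 2
mc(3) = min(1+mc(2)=1+2=3) = 3
mc(4) = min(1+mc(3)=1+3=4) = 4
mc(5) = min(1+mc(4)=1+4=5) = 5
mc(6) = min(1+mc(5)=1+5=6) = 6
mc(7) = min(1+mc(6)=1+6=7, 1+mc(0)=1+0=1) = 1
mc(8) = min(1+mc(7)=1+1=2, 1+mc(1)=1+1=2, 1+mc(0)=1+0=1) = 1

1


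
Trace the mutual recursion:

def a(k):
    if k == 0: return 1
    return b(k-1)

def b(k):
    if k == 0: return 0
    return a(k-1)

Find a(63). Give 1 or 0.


a(63) = b(62)
b(62) = a(61)
a(61) = b(60)
b(60) = a(59)
a(59) = b(58)
b(58) = a(57)
a(57) = b(56)
b(56) = a(55)
a(55) = b(54)
b(54) = a(53)
a(53) = b(52)
b(52) = a(51)
a(51) = b(50)
b(50) = a(49)
a(49) = b(48)
b(48) = a(47)
a(47) = b(46)
b(46) = a(45)
a(45) = b(44)
b(44) = a(43)
a(43) = b(42)
b(42) = a(41)
a(41) = b(40)
b(40) = a(39)
a(39) = b(38)
b(38) = a(37)
a(37) = b(36)
b(36) = a(35)
a(35) = b(34)
b(34) = a(33)
a(33) = b(32)
b(32) = a(31)
a(31) = b(30)
b(30) = a(29)
a(29) = b(28)
b(28) = a(27)
a(27) = b(26)
b(26) = a(25)
a(25) = b(24)
b(24) = a(23)
a(23) = b(22)
b(22) = a(21)
a(21) = b(20)
b(20) = a(19)
a(19) = b(18)
b(18) = a(17)
a(17) = b(16)
b(16) = a(15)
a(15) = b(14)
b(14) = a(13)
a(13) = b(12)
b(12) = a(11)
a(11) = b(10)
b(10) = a(9)
a(9) = b(8)
b(8) = a(7)
a(7) = b(6)
b(6) = a(5)
a(5) = b(4)
b(4) = a(3)
a(3) = b(2)
b(2) = a(1)
a(1) = b(0)
b(0) = 0  (base case)
Result: 0

0


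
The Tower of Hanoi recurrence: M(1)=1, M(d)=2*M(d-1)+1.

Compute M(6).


M(6) = 2 * M(5) + 1
M(5) = 2 * M(4) + 1
M(4) = 2 * M(3) + 1
M(3) = 2 * M(2) + 1
M(2) = 2 * M(1) + 1
M(1) = 1  (base case)
M(2) = 2 * 1 + 1 = 3
M(3) = 2 * 3 + 1 = 7
M(4) = 2 * 7 + 1 = 15
M(5) = 2 * 15 + 1 = 31
M(6) = 2 * 31 + 1 = 63

63


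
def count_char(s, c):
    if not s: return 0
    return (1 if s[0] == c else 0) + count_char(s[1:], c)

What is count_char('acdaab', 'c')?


s[0]='a' != 'c' -> 0
s[0]='c' == 'c' -> 1
s[0]='d' != 'c' -> 0
s[0]='a' != 'c' -> 0
s[0]='a' != 'c' -> 0
s[0]='b' != 'c' -> 0
Sum: 0 + 1 + 0 + 0 + 0 + 0 = 1

1


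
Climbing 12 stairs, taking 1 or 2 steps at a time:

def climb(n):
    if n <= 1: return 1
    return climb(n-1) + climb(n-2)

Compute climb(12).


Building up from base cases:
climb(0) = 1
climb(1) = 1
climb(2) = climb(1) + climb(0) = 1 + 1 = 2
climb(3) = climb(2) + climb(1) = 2 + 1 = 3
climb(4) = climb(3) + climb(2) = 3 + 2 = 5
climb(5) = climb(4) + climb(3) = 5 + 3 = 8
climb(6) = climb(5) + climb(4) = 8 + 5 = 13
climb(7) = climb(6) + climb(5) = 13 + 8 = 21
climb(8) = climb(7) + climb(6) = 21 + 13 = 34
climb(9) = climb(8) + climb(7) = 34 + 21 = 55
climb(10) = climb(9) + climb(8) = 55 + 34 = 89
climb(11) = climb(10) + climb(9) = 89 + 55 = 144
climb(12) = climb(11) + climb(10) = 144 + 89 = 233

233


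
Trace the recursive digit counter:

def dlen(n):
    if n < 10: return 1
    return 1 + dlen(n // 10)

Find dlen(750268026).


dlen(750268026) = 1 + dlen(75026802)
dlen(75026802) = 1 + dlen(7502680)
dlen(7502680) = 1 + dlen(750268)
dlen(750268) = 1 + dlen(75026)
dlen(75026) = 1 + dlen(7502)
dlen(7502) = 1 + dlen(750)
dlen(750) = 1 + dlen(75)
dlen(75) = 1 + dlen(7)
dlen(7) = 1  (base case: 7 < 10)
Unwinding: 1 + 1 + 1 + 1 + 1 + 1 + 1 + 1 + 1 = 9

9


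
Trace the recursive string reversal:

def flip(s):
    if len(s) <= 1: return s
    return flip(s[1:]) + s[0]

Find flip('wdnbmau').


flip('wdnbmau') = flip('dnbmau') + 'w'
flip('dnbmau') = flip('nbmau') + 'd'
flip('nbmau') = flip('bmau') + 'n'
flip('bmau') = flip('mau') + 'b'
flip('mau') = flip('au') + 'm'
flip('au') = flip('u') + 'a'
flip('u') = 'u'  (base case)
Concatenating: 'u' + 'a' + 'm' + 'b' + 'n' + 'd' + 'w' = 'uambndw'

uambndw


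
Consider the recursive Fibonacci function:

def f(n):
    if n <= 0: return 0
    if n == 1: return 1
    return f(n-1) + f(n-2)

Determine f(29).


Computing f(29) bottom-up:
f(0) = 0
f(1) = 1
f(2) = f(1) + f(0) = 1 + 0 = 1
f(3) = f(2) + f(1) = 1 + 1 = 2
f(4) = f(3) + f(2) = 2 + 1 = 3
f(5) = f(4) + f(3) = 3 + 2 = 5
f(6) = f(5) + f(4) = 5 + 3 = 8
f(7) = f(6) + f(5) = 8 + 5 = 13
f(8) = f(7) + f(6) = 13 + 8 = 21
f(9) = f(8) + f(7) = 21 + 13 = 34
f(10) = f(9) + f(8) = 34 + 21 = 55
f(11) = f(10) + f(9) = 55 + 34 = 89
f(12) = f(11) + f(10) = 89 + 55 = 144
f(13) = f(12) + f(11) = 144 + 89 = 233
f(14) = f(13) + f(12) = 233 + 144 = 377
f(15) = f(14) + f(13) = 377 + 233 = 610
f(16) = f(15) + f(14) = 610 + 377 = 987
f(17) = f(16) + f(15) = 987 + 610 = 1597
f(18) = f(17) + f(16) = 1597 + 987 = 2584
f(19) = f(18) + f(17) = 2584 + 1597 = 4181
f(20) = f(19) + f(18) = 4181 + 2584 = 6765
f(21) = f(20) + f(19) = 6765 + 4181 = 10946
f(22) = f(21) + f(20) = 10946 + 6765 = 17711
f(23) = f(22) + f(21) = 17711 + 10946 = 28657
f(24) = f(23) + f(22) = 28657 + 17711 = 46368
f(25) = f(24) + f(23) = 46368 + 28657 = 75025
f(26) = f(25) + f(24) = 75025 + 46368 = 121393
f(27) = f(26) + f(25) = 121393 + 75025 = 196418
f(28) = f(27) + f(26) = 196418 + 121393 = 317811
f(29) = f(28) + f(27) = 317811 + 196418 = 514229

514229


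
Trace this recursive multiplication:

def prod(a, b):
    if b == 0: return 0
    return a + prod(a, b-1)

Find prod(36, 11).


prod(36, 11) = 36 + prod(36, 10)
prod(36, 10) = 36 + prod(36, 9)
prod(36, 9) = 36 + prod(36, 8)
prod(36, 8) = 36 + prod(36, 7)
prod(36, 7) = 36 + prod(36, 6)
prod(36, 6) = 36 + prod(36, 5)
prod(36, 5) = 36 + prod(36, 4)
prod(36, 4) = 36 + prod(36, 3)
prod(36, 3) = 36 + prod(36, 2)
prod(36, 2) = 36 + prod(36, 1)
prod(36, 1) = 36 + prod(36, 0)
prod(36, 0) = 0  (base case)
Total: 36 + 36 + 36 + 36 + 36 + 36 + 36 + 36 + 36 + 36 + 36 + 0 = 396

396


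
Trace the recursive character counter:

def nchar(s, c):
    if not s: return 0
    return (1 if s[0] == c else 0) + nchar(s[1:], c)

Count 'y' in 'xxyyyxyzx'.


s[0]='x' != 'y' -> 0
s[0]='x' != 'y' -> 0
s[0]='y' == 'y' -> 1
s[0]='y' == 'y' -> 1
s[0]='y' == 'y' -> 1
s[0]='x' != 'y' -> 0
s[0]='y' == 'y' -> 1
s[0]='z' != 'y' -> 0
s[0]='x' != 'y' -> 0
Sum: 0 + 0 + 1 + 1 + 1 + 0 + 1 + 0 + 0 = 4

4


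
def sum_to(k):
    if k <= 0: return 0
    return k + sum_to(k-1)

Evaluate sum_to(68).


sum_to(68)
= 68 + 67 + 66 + 65 + 64 + 63 + 62 + 61 + 60 + 59 + 58 + 57 + 56 + 55 + 54 + 53 + 52 + 51 + 50 + 49 + 48 + 47 + 46 + 45 + 44 + 43 + 42 + 41 + 40 + 39 + 38 + 37 + 36 + 35 + 34 + 33 + 32 + 31 + 30 + 29 + 28 + 27 + 26 + 25 + 24 + 23 + 22 + 21 + 20 + 19 + 18 + 17 + 16 + 15 + 14 + 13 + 12 + 11 + 10 + 9 + 8 + 7 + 6 + 5 + 4 + 3 + 2 + 1 + sum_to(0)
= 68 + 67 + 66 + 65 + 64 + 63 + 62 + 61 + 60 + 59 + 58 + 57 + 56 + 55 + 54 + 53 + 52 + 51 + 50 + 49 + 48 + 47 + 46 + 45 + 44 + 43 + 42 + 41 + 40 + 39 + 38 + 37 + 36 + 35 + 34 + 33 + 32 + 31 + 30 + 29 + 28 + 27 + 26 + 25 + 24 + 23 + 22 + 21 + 20 + 19 + 18 + 17 + 16 + 15 + 14 + 13 + 12 + 11 + 10 + 9 + 8 + 7 + 6 + 5 + 4 + 3 + 2 + 1 + 0
= 2346

2346


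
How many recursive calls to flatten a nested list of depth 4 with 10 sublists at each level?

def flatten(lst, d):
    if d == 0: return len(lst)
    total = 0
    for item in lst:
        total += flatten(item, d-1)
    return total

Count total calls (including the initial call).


At depth 0 (root): 1 call
At depth 1: each of 1 parents calls flatten on 10 children = 10 calls
At depth 2: each of 10 parents calls flatten on 10 children = 100 calls
At depth 3: each of 100 parents calls flatten on 10 children = 1000 calls
At depth 4: each of 1000 parents calls flatten on 10 children = 10000 calls
Total: 1 + 10 + 100 + 1000 + 10000 = 11111

11111


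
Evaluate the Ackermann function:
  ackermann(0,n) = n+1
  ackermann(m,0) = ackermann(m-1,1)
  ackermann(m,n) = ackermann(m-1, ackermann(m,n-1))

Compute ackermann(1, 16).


ackermann(1, 16) = ackermann(0, ackermann(1, 15))
  ackermann(1, 15) = ackermann(0, ackermann(1, 14))
    ackermann(1, 14) = ackermann(0, ackermann(1, 13))
      ackermann(1, 13) = ackermann(0, ackermann(1, 12))
        ackermann(1, 12) = ackermann(0, ackermann(1, 11))
          ackermann(1, 11) = ackermann(0, ackermann(1, 10))
          ackermann(1, 10) = ackermann(0, ackermann(1, 9))
          ackermann(1, 9) = ackermann(0, ackermann(1, 8))
          ackermann(1, 8) = ackermann(0, ackermann(1, 7))
          ackermann(1, 7) = ackermann(0, ackermann(1, 6))
          ackermann(1, 6) = ackermann(0, ackermann(1, 5))
          ackermann(1, 5) = ackermann(0, ackermann(1, 4))
          ackermann(1, 4) = ackermann(0, ackermann(1, 3))
          ackermann(1, 3) = ackermann(0, ackermann(1, 2))
          ackermann(1, 2) = ackermann(0, ackermann(1, 1))
          ackermann(1, 1) = ackermann(0, ackermann(1, 0))
          ackermann(1, 0) = ackermann(0, 1)
          ackermann(0, 1) = 2
            = ackermann(0, 2)
          ackermann(0, 2) = 3
            = ackermann(0, 3)
          ackermann(0, 3) = 4
            = ackermann(0, 4)
          ackermann(0, 4) = 5
            = ackermann(0, 5)
... (trace truncated)
Result: ackermann(1, 16) = 18

18


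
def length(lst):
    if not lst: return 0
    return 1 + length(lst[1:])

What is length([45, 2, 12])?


length([45, 2, 12]) = 1 + length([2, 12])
length([2, 12]) = 1 + length([12])
length([12]) = 1 + length([])
length([]) = 0  (base case)
Unwinding: 1 + 1 + 1 + 0 = 3

3


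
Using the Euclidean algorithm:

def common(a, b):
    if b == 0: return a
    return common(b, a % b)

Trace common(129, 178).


common(129, 178) = common(178, 129)
common(178, 129) = common(129, 49)
common(129, 49) = common(49, 31)
common(49, 31) = common(31, 18)
common(31, 18) = common(18, 13)
common(18, 13) = common(13, 5)
common(13, 5) = common(5, 3)
common(5, 3) = common(3, 2)
common(3, 2) = common(2, 1)
common(2, 1) = common(1, 0)
common(1, 0) = 1  (base case)

1


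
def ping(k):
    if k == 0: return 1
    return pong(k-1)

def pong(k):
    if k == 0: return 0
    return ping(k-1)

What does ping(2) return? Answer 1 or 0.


ping(2) = pong(1)
pong(1) = ping(0)
ping(0) = 1  (base case)
Result: 1

1


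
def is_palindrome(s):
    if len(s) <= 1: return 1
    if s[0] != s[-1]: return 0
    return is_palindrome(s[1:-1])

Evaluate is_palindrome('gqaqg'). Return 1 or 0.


is_palindrome('gqaqg'): s[0]='g' == s[-1]='g' -> check is_palindrome('qaq')
is_palindrome('qaq'): s[0]='q' == s[-1]='q' -> check is_palindrome('a')
is_palindrome('a'): len <= 1 -> return 1  (base case)
Result: 1 (palindrome)

1


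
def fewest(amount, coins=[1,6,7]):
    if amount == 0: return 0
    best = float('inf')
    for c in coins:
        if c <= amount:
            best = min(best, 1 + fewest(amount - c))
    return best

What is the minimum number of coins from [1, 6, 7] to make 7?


Building up with DP:
fewest(0) = 0
fewest(1) = min(1+fewest(0)=1+0=1) = 1
fewest(2) = min(1+fewest(1)=1+1=2) = 2
fewest(3) = min(1+fewest(2)=1+2=3) = 3
fewest(4) = min(1+fewest(3)=1+3=4) = 4
fewest(5) = min(1+fewest(4)=1+4=5) = 5
fewest(6) = min(1+fewest(5)=1+5=6, 1+fewest(0)=1+0=1) = 1
fewest(7) = min(1+fewest(6)=1+1=2, 1+fewest(1)=1+1=2, 1+fewest(0)=1+0=1) = 1

1


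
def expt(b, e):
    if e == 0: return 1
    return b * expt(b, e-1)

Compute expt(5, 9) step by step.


expt(5, 9)
= 5 * expt(5, 8)
= 5 * 5 * expt(5, 7)
= 5 * 5 * 5 * expt(5, 6)
= 5 * 5 * 5 * 5 * expt(5, 5)
= 5 * 5 * 5 * 5 * 5 * expt(5, 4)
= 5 * 5 * 5 * 5 * 5 * 5 * expt(5, 3)
= 5 * 5 * 5 * 5 * 5 * 5 * 5 * expt(5, 2)
= 5 * 5 * 5 * 5 * 5 * 5 * 5 * 5 * expt(5, 1)
= 5 * 5 * 5 * 5 * 5 * 5 * 5 * 5 * 5 * expt(5, 0)
= 5 * 5 * 5 * 5 * 5 * 5 * 5 * 5 * 5 * 1
= 1953125

1953125


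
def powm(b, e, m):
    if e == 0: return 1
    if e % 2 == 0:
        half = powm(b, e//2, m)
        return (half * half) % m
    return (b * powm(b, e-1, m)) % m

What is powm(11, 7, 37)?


powm(11, 7, 37): e is odd, compute powm(11, 6, 37)
  powm(11, 6, 37): e is even, compute powm(11, 3, 37)
    powm(11, 3, 37): e is odd, compute powm(11, 2, 37)
      powm(11, 2, 37): e is even, compute powm(11, 1, 37)
        powm(11, 1, 37): e is odd, compute powm(11, 0, 37)
          powm(11, 0, 37) = 1
        (11 * 1) % 37 = 11
      half=11, (11*11) % 37 = 10
    (11 * 10) % 37 = 36
  half=36, (36*36) % 37 = 1
(11 * 1) % 37 = 11

11


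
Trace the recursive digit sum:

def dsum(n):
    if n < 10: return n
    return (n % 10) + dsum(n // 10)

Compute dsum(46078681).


dsum(46078681) = 1 + dsum(4607868)
dsum(4607868) = 8 + dsum(460786)
dsum(460786) = 6 + dsum(46078)
dsum(46078) = 8 + dsum(4607)
dsum(4607) = 7 + dsum(460)
dsum(460) = 0 + dsum(46)
dsum(46) = 6 + dsum(4)
dsum(4) = 4  (base case)
Total: 1 + 8 + 6 + 8 + 7 + 0 + 6 + 4 = 40

40


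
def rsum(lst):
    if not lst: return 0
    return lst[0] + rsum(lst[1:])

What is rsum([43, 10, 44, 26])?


rsum([43, 10, 44, 26]) = 43 + rsum([10, 44, 26])
rsum([10, 44, 26]) = 10 + rsum([44, 26])
rsum([44, 26]) = 44 + rsum([26])
rsum([26]) = 26 + rsum([])
rsum([]) = 0  (base case)
Total: 43 + 10 + 44 + 26 + 0 = 123

123


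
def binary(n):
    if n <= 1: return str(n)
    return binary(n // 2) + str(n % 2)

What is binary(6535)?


binary(6535) = binary(3267) + '1'
binary(3267) = binary(1633) + '1'
binary(1633) = binary(816) + '1'
binary(816) = binary(408) + '0'
binary(408) = binary(204) + '0'
binary(204) = binary(102) + '0'
binary(102) = binary(51) + '0'
binary(51) = binary(25) + '1'
binary(25) = binary(12) + '1'
binary(12) = binary(6) + '0'
binary(6) = binary(3) + '0'
binary(3) = binary(1) + '1'
binary(1) = '1'  (base case)
Concatenating: '1' + '1' + '0' + '0' + '1' + '1' + '0' + '0' + '0' + '0' + '1' + '1' + '1' = '1100110000111'

1100110000111


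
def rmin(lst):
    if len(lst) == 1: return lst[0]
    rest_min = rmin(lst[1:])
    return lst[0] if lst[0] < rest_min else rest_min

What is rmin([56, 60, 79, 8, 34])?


rmin([56, 60, 79, 8, 34]): compare 56 with rmin([60, 79, 8, 34])
rmin([60, 79, 8, 34]): compare 60 with rmin([79, 8, 34])
rmin([79, 8, 34]): compare 79 with rmin([8, 34])
rmin([8, 34]): compare 8 with rmin([34])
rmin([34]) = 34  (base case)
Compare 8 with 34 -> 8
Compare 79 with 8 -> 8
Compare 60 with 8 -> 8
Compare 56 with 8 -> 8

8


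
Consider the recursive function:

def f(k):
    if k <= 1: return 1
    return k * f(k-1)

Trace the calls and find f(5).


f(5)
= 5 * f(4)
= 5 * 4 * f(3)
= 5 * 4 * 3 * f(2)
= 5 * 4 * 3 * 2 * f(1)
= 5 * 4 * 3 * 2 * 1
= 120

120


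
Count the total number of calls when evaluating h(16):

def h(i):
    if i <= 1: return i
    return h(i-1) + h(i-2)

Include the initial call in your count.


Let C(n) = total calls for h(n)
C(0) = 1, C(1) = 1
C(2) = 1 + C(1) + C(0) = 1 + 1 + 1 = 3
C(3) = 1 + C(2) + C(1) = 1 + 3 + 1 = 5
C(4) = 1 + C(3) + C(2) = 1 + 5 + 3 = 9
C(5) = 1 + C(4) + C(3) = 1 + 9 + 5 = 15
C(6) = 1 + C(5) + C(4) = 1 + 15 + 9 = 25
C(7) = 1 + C(6) + C(5) = 1 + 25 + 15 = 41
C(8) = 1 + C(7) + C(6) = 1 + 41 + 25 = 67
C(9) = 1 + C(8) + C(7) = 1 + 67 + 41 = 109
C(10) = 1 + C(9) + C(8) = 1 + 109 + 67 = 177
C(11) = 1 + C(10) + C(9) = 1 + 177 + 109 = 287
C(12) = 1 + C(11) + C(10) = 1 + 287 + 177 = 465
C(13) = 1 + C(12) + C(11) = 1 + 465 + 287 = 753
C(14) = 1 + C(13) + C(12) = 1 + 753 + 465 = 1219
C(15) = 1 + C(14) + C(13) = 1 + 1219 + 753 = 1973
C(16) = 1 + C(15) + C(14) = 1 + 1973 + 1219 = 3193

3193


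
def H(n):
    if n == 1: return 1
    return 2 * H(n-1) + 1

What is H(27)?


H(27) = 2 * H(26) + 1
H(26) = 2 * H(25) + 1
H(25) = 2 * H(24) + 1
H(24) = 2 * H(23) + 1
H(23) = 2 * H(22) + 1
H(22) = 2 * H(21) + 1
H(21) = 2 * H(20) + 1
H(20) = 2 * H(19) + 1
H(19) = 2 * H(18) + 1
H(18) = 2 * H(17) + 1
H(17) = 2 * H(16) + 1
H(16) = 2 * H(15) + 1
H(15) = 2 * H(14) + 1
H(14) = 2 * H(13) + 1
H(13) = 2 * H(12) + 1
H(12) = 2 * H(11) + 1
H(11) = 2 * H(10) + 1
H(10) = 2 * H(9) + 1
H(9) = 2 * H(8) + 1
H(8) = 2 * H(7) + 1
H(7) = 2 * H(6) + 1
H(6) = 2 * H(5) + 1
H(5) = 2 * H(4) + 1
H(4) = 2 * H(3) + 1
H(3) = 2 * H(2) + 1
H(2) = 2 * H(1) + 1
H(1) = 1  (base case)
H(2) = 2 * 1 + 1 = 3
H(3) = 2 * 3 + 1 = 7
H(4) = 2 * 7 + 1 = 15
H(5) = 2 * 15 + 1 = 31
H(6) = 2 * 31 + 1 = 63
H(7) = 2 * 63 + 1 = 127
H(8) = 2 * 127 + 1 = 255
H(9) = 2 * 255 + 1 = 511
H(10) = 2 * 511 + 1 = 1023
H(11) = 2 * 1023 + 1 = 2047
H(12) = 2 * 2047 + 1 = 4095
H(13) = 2 * 4095 + 1 = 8191
H(14) = 2 * 8191 + 1 = 16383
H(15) = 2 * 16383 + 1 = 32767
H(16) = 2 * 32767 + 1 = 65535
H(17) = 2 * 65535 + 1 = 131071
H(18) = 2 * 131071 + 1 = 262143
H(19) = 2 * 262143 + 1 = 524287
H(20) = 2 * 524287 + 1 = 1048575
H(21) = 2 * 1048575 + 1 = 2097151
H(22) = 2 * 2097151 + 1 = 4194303
H(23) = 2 * 4194303 + 1 = 8388607
H(24) = 2 * 8388607 + 1 = 16777215
H(25) = 2 * 16777215 + 1 = 33554431
H(26) = 2 * 33554431 + 1 = 67108863
H(27) = 2 * 67108863 + 1 = 134217727

134217727


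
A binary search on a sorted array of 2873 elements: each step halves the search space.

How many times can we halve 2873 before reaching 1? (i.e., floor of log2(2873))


2873 / 2 = 1436
1436 / 2 = 718
718 / 2 = 359
359 / 2 = 179
179 / 2 = 89
89 / 2 = 44
44 / 2 = 22
22 / 2 = 11
11 / 2 = 5
5 / 2 = 2
2 / 2 = 1
Reached 1 after 11 halvings

11


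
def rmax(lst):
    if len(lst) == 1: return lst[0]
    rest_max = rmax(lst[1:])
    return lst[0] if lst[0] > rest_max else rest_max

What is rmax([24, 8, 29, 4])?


rmax([24, 8, 29, 4]): compare 24 with rmax([8, 29, 4])
rmax([8, 29, 4]): compare 8 with rmax([29, 4])
rmax([29, 4]): compare 29 with rmax([4])
rmax([4]) = 4  (base case)
Compare 29 with 4 -> 29
Compare 8 with 29 -> 29
Compare 24 with 29 -> 29

29


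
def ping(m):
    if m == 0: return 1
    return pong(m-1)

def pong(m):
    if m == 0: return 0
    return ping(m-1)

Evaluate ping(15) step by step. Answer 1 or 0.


ping(15) = pong(14)
pong(14) = ping(13)
ping(13) = pong(12)
pong(12) = ping(11)
ping(11) = pong(10)
pong(10) = ping(9)
ping(9) = pong(8)
pong(8) = ping(7)
ping(7) = pong(6)
pong(6) = ping(5)
ping(5) = pong(4)
pong(4) = ping(3)
ping(3) = pong(2)
pong(2) = ping(1)
ping(1) = pong(0)
pong(0) = 0  (base case)
Result: 0

0


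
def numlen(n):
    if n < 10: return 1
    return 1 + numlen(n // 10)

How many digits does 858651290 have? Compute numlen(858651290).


numlen(858651290) = 1 + numlen(85865129)
numlen(85865129) = 1 + numlen(8586512)
numlen(8586512) = 1 + numlen(858651)
numlen(858651) = 1 + numlen(85865)
numlen(85865) = 1 + numlen(8586)
numlen(8586) = 1 + numlen(858)
numlen(858) = 1 + numlen(85)
numlen(85) = 1 + numlen(8)
numlen(8) = 1  (base case: 8 < 10)
Unwinding: 1 + 1 + 1 + 1 + 1 + 1 + 1 + 1 + 1 = 9

9


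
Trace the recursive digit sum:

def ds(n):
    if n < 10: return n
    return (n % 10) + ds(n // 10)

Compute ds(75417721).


ds(75417721) = 1 + ds(7541772)
ds(7541772) = 2 + ds(754177)
ds(754177) = 7 + ds(75417)
ds(75417) = 7 + ds(7541)
ds(7541) = 1 + ds(754)
ds(754) = 4 + ds(75)
ds(75) = 5 + ds(7)
ds(7) = 7  (base case)
Total: 1 + 2 + 7 + 7 + 1 + 4 + 5 + 7 = 34

34


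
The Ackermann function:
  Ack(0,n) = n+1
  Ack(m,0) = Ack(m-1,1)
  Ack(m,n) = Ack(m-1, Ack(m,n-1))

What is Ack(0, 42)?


Ack(0, 42) = 43
Result: Ack(0, 42) = 43

43


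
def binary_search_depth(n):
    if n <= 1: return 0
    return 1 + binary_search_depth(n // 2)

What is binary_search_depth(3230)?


3230 / 2 = 1615
1615 / 2 = 807
807 / 2 = 403
403 / 2 = 201
201 / 2 = 100
100 / 2 = 50
50 / 2 = 25
25 / 2 = 12
12 / 2 = 6
6 / 2 = 3
3 / 2 = 1
Reached 1 after 11 halvings

11


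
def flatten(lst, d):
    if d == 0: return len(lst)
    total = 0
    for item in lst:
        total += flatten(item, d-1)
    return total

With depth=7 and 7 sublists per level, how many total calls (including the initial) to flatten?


At depth 0 (root): 1 call
At depth 1: each of 1 parents calls flatten on 7 children = 7 calls
At depth 2: each of 7 parents calls flatten on 7 children = 49 calls
At depth 3: each of 49 parents calls flatten on 7 children = 343 calls
At depth 4: each of 343 parents calls flatten on 7 children = 2401 calls
At depth 5: each of 2401 parents calls flatten on 7 children = 16807 calls
At depth 6: each of 16807 parents calls flatten on 7 children = 117649 calls
At depth 7: each of 117649 parents calls flatten on 7 children = 823543 calls
Total: 1 + 7 + 49 + 343 + 2401 + 16807 + 117649 + 823543 = 960800

960800
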